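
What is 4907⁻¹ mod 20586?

17771

gcd(20586, 4907) = 1.
By Bézout, 4907*(-2815) + 20586*(671) = 1.
So 4907*-2815 ≡ 1 (mod 20586), and -2815 mod 20586 = 17771.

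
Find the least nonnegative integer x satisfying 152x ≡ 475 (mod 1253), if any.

473

gcd(1253, 152):
  1253 = 8·152 + 37
  152 = 4·37 + 4
  37 = 9·4 + 1
  4 = 4·1
so gcd(1253, 152) = 1.
1 divides 475, so solutions exist.
Back-substitute for Bézout coefficients:
  1 = 37 - 9·4
  ... = 152·(-305) + 1253·(37)
So 152·(-305) ≡ 1 (mod 1253); multiply by 475: x ≡ -144875 (mod 1253).
Smallest nonnegative: x = -144875 mod 1253 = 473.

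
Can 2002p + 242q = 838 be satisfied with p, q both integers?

gcd(2002, 242) = 22  (2002 = 8·242 + 66, 242 = 3·66 + 44, 66 = 1·44 + 22, 44 = 2·22).
22 does not divide 838 (remainder 2), so no integer solutions.

no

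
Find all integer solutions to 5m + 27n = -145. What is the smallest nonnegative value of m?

gcd(27, 5) = 1.
1 divides -145, so solutions exist.
By Bézout, 5·(11) + 27·(-2) = 1.
Scale by -145/1 = -145: (m₀, n₀) = (-1595, 290).
General solution: m = -1595 + 27t, n = 290 - 5t for integer t.
m ≥ 0: smallest is -1595 mod 27 = 25 (at t = 60), with n = -10.

25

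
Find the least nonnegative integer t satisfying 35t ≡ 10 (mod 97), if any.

gcd(97, 35):
  97 = 2·35 + 27
  35 = 1·27 + 8
  27 = 3·8 + 3
  8 = 2·3 + 2
  3 = 1·2 + 1
  2 = 2·1
so gcd(97, 35) = 1.
1 divides 10, so solutions exist.
Back-substitute for Bézout coefficients:
  1 = 3 - 1·2
  ... = 35·(-36) + 97·(13)
So 35·(-36) ≡ 1 (mod 97); multiply by 10: t ≡ -360 (mod 97).
Smallest nonnegative: t = -360 mod 97 = 28.

28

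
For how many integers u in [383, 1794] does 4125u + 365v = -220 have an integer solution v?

gcd(4125, 365) = 5.
By Bézout, 4125*(10) + 365*(-113) = 5.
Particular solution: (71, -803).
General solution: u = 71 + 73t, v = -803 - 825t for integer t.
383 ≤ 71 + 73t ≤ 1794 gives t ∈ [5, 23], which is 19 values.

19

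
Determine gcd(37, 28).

1

gcd(37, 28) = 1  (37 = 1×28 + 9, 28 = 3×9 + 1, 9 = 9×1).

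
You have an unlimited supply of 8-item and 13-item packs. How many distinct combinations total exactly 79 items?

1

Need nonnegative integers with 8j + 13k = 79.
gcd(8, 13) = 1, and 8·(5) + 13·(-3) = 1.
So (j₀, k₀) = (395, -237); general j = 395 + 13t, k = -237 - 8t.
j ≥ 0 ⇒ t ≥ -30; k ≥ 0 ⇒ t ≤ -30. That's 1 value of t.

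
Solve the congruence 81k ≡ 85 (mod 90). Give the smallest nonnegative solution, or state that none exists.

no solution

gcd(90, 81):
  90 = 1·81 + 9
  81 = 9·9
so gcd(90, 81) = 9.
9 does not divide 85, so the congruence has no solution.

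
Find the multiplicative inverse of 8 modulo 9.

8

gcd(9, 8) = 1.
By Bézout, 8*(-1) + 9*(1) = 1.
So 8*-1 ≡ 1 (mod 9), and -1 mod 9 = 8.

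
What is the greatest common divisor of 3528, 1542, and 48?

gcd(3528, 1542) = 6  (3528 = 2·1542 + 444, 1542 = 3·444 + 210, 444 = 2·210 + 24, 210 = 8·24 + 18, 24 = 1·18 + 6, 18 = 3·6).
gcd(6, 48) = 6.

6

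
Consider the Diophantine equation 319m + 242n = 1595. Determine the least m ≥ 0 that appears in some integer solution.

gcd(319, 242) = 11.
11 divides 1595, so solutions exist.
By Bézout, 319·(-3) + 242·(4) = 11.
Scale by 1595/11 = 145: (m₀, n₀) = (-435, 580).
General solution: m = -435 + 22t, n = 580 - 29t for integer t.
m ≥ 0: smallest is -435 mod 22 = 5 (at t = 20), with n = 0.

5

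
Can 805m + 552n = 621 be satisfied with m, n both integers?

yes

gcd(805, 552) = 23  (805 = 1·552 + 253, 552 = 2·253 + 46, 253 = 5·46 + 23, 46 = 2·23).
23 divides 621, so integer solutions exist.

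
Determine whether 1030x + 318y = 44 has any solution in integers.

gcd(1030, 318) = 2.
2 divides 44, so integer solutions exist.

yes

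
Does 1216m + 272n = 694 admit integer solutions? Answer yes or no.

no

gcd(1216, 272) = 16  (1216 = 4*272 + 128, 272 = 2*128 + 16, 128 = 8*16).
16 does not divide 694 (remainder 6), so no integer solutions.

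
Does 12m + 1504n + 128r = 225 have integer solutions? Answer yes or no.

gcd(1504, 12):
  1504 = 125×12 + 4
  12 = 3×4
so gcd(1504, 12) = 4.
gcd(4, 128) = 4.
4 does not divide 225 (remainder 1), so no integer solutions.

no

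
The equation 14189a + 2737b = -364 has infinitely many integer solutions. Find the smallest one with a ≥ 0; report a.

21

gcd(14189, 2737) = 7  (14189 = 5·2737 + 504, 2737 = 5·504 + 217, 504 = 2·217 + 70, 217 = 3·70 + 7, 70 = 10·7).
7 divides -364, so solutions exist.
Back-substituting, 14189·(-38) + 2737·(197) = 7.
Scale by -364/7 = -52: (a₀, b₀) = (1976, -10244).
General solution: a = 1976 + 391t, b = -10244 - 2027t for integer t.
a ≥ 0: smallest is 1976 mod 391 = 21 (at t = -5), with b = -109.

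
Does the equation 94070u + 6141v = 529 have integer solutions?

yes

gcd(94070, 6141):
  94070 = 15*6141 + 1955
  6141 = 3*1955 + 276
  1955 = 7*276 + 23
  276 = 12*23
so gcd(94070, 6141) = 23.
23 divides 529, so integer solutions exist.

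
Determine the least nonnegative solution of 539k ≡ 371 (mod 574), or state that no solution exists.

55

gcd(574, 539):
  574 = 1×539 + 35
  539 = 15×35 + 14
  35 = 2×14 + 7
  14 = 2×7
so gcd(574, 539) = 7.
7 divides 371, so solutions exist.
Back-substitute for Bézout coefficients:
  7 = 35 - 2×14
  ... = 539×(-33) + 574×(31)
So 539×(-33) ≡ 7 (mod 574); multiply by 53: k ≡ -1749 (mod 82).
Smallest nonnegative: k = -1749 mod 82 = 55.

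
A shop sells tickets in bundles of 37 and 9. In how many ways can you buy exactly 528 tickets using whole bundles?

1

Need nonnegative integers with 37j + 9k = 528.
gcd(37, 9) = 1, and 37·(1) + 9·(-4) = 1.
So (j₀, k₀) = (528, -2112); general j = 528 + 9t, k = -2112 - 37t.
j ≥ 0 ⇒ t ≥ -58; k ≥ 0 ⇒ t ≤ -58. That's 1 value of t.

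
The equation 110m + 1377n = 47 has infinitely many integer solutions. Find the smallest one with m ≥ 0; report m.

gcd(1377, 110):
  1377 = 12·110 + 57
  110 = 1·57 + 53
  57 = 1·53 + 4
  53 = 13·4 + 1
  4 = 4·1
so gcd(1377, 110) = 1.
1 divides 47, so solutions exist.
Back-substitute for Bézout coefficients:
  1 = 53 - 13·4
  ... = 110·(338) + 1377·(-27)
Scale by 47/1 = 47: (m₀, n₀) = (15886, -1269).
General solution: m = 15886 + 1377t, n = -1269 - 110t for integer t.
m ≥ 0: smallest is 15886 mod 1377 = 739 (at t = -11), with n = -59.

739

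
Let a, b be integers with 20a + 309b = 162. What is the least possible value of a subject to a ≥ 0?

gcd(309, 20):
  309 = 15·20 + 9
  20 = 2·9 + 2
  9 = 4·2 + 1
  2 = 2·1
so gcd(309, 20) = 1.
1 divides 162, so solutions exist.
Back-substitute for Bézout coefficients:
  1 = 9 - 4·2
  ... = 20·(-139) + 309·(9)
Scale by 162/1 = 162: (a₀, b₀) = (-22518, 1458).
General solution: a = -22518 + 309t, b = 1458 - 20t for integer t.
a ≥ 0: smallest is -22518 mod 309 = 39 (at t = 73), with b = -2.

39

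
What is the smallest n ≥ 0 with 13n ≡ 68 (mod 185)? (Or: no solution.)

176

gcd(185, 13) = 1.
1 divides 68, so solutions exist.
By Bézout, 13·(57) + 185·(-4) = 1.
So 13·(57) ≡ 1 (mod 185); multiply by 68: n ≡ 3876 (mod 185).
Smallest nonnegative: n = 3876 mod 185 = 176.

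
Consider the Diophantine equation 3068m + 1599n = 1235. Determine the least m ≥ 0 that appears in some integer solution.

gcd(3068, 1599) = 13.
13 divides 1235, so solutions exist.
By Bézout, 3068×(-37) + 1599×(71) = 13.
Scale by 1235/13 = 95: (m₀, n₀) = (-3515, 6745).
General solution: m = -3515 + 123t, n = 6745 - 236t for integer t.
m ≥ 0: smallest is -3515 mod 123 = 52 (at t = 29), with n = -99.

52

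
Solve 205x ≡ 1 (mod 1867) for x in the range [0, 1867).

gcd(1867, 205) = 1  (1867 = 9·205 + 22, 205 = 9·22 + 7, 22 = 3·7 + 1, 7 = 7·1).
Back-substituting, 205·(-255) + 1867·(28) = 1.
So 205·-255 ≡ 1 (mod 1867), and -255 mod 1867 = 1612.

1612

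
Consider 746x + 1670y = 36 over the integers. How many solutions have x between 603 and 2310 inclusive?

2

gcd(1670, 746) = 2  (1670 = 2×746 + 178, 746 = 4×178 + 34, 178 = 5×34 + 8, 34 = 4×8 + 2, 8 = 4×2).
Back-substituting, 746×(197) + 1670×(-88) = 2.
Scale by 18: particular solution (3546, -1584); reduce x mod 835: (206, -92).
General solution: x = 206 + 835t, y = -92 - 373t for integer t.
603 ≤ 206 + 835t ≤ 2310 gives t ∈ [1, 2], which is 2 values.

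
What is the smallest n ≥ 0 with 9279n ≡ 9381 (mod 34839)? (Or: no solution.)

no solution

gcd(34839, 9279) = 9.
9 does not divide 9381, so the congruence has no solution.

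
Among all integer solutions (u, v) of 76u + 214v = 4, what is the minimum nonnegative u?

62

gcd(214, 76) = 2  (214 = 2*76 + 62, 76 = 1*62 + 14, 62 = 4*14 + 6, 14 = 2*6 + 2, 6 = 3*2).
2 divides 4, so solutions exist.
Back-substituting, 76*(31) + 214*(-11) = 2.
Scale by 4/2 = 2: (u₀, v₀) = (62, -22).
General solution: u = 62 + 107t, v = -22 - 38t for integer t.
u ≥ 0: smallest is 62 mod 107 = 62 (at t = 0), with v = -22.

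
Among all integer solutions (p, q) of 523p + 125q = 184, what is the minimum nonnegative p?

8

gcd(523, 125) = 1  (523 = 4×125 + 23, 125 = 5×23 + 10, 23 = 2×10 + 3, 10 = 3×3 + 1, 3 = 3×1).
1 divides 184, so solutions exist.
Back-substituting, 523×(-38) + 125×(159) = 1.
Scale by 184/1 = 184: (p₀, q₀) = (-6992, 29256).
General solution: p = -6992 + 125t, q = 29256 - 523t for integer t.
p ≥ 0: smallest is -6992 mod 125 = 8 (at t = 56), with q = -32.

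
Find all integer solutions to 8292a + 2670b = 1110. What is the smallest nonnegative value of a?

gcd(8292, 2670):
  8292 = 3*2670 + 282
  2670 = 9*282 + 132
  282 = 2*132 + 18
  132 = 7*18 + 6
  18 = 3*6
so gcd(8292, 2670) = 6.
6 divides 1110, so solutions exist.
Back-substitute for Bézout coefficients:
  6 = 132 - 7*18
  ... = 8292*(-142) + 2670*(441)
Scale by 1110/6 = 185: (a₀, b₀) = (-26270, 81585).
General solution: a = -26270 + 445t, b = 81585 - 1382t for integer t.
a ≥ 0: smallest is -26270 mod 445 = 430 (at t = 60), with b = -1335.

430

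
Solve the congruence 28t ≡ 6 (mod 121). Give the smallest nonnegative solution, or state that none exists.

78

gcd(121, 28) = 1  (121 = 4×28 + 9, 28 = 3×9 + 1, 9 = 9×1).
1 divides 6, so solutions exist.
Back-substituting, 28×(13) + 121×(-3) = 1.
So 28×(13) ≡ 1 (mod 121); multiply by 6: t ≡ 78 (mod 121).
Smallest nonnegative: t = 78 mod 121 = 78.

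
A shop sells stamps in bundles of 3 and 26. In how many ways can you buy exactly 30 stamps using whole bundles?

1

Need nonnegative integers with 3j + 26k = 30.
gcd(3, 26) = 1, and 3·(9) + 26·(-1) = 1.
So (j₀, k₀) = (270, -30); general j = 270 + 26t, k = -30 - 3t.
j ≥ 0 ⇒ t ≥ -10; k ≥ 0 ⇒ t ≤ -10. That's 1 value of t.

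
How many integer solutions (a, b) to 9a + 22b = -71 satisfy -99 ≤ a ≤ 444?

25

gcd(22, 9) = 1.
By Bézout, 9·(5) + 22·(-2) = 1.
Particular solution: (19, -11).
General solution: a = 19 + 22t, b = -11 - 9t for integer t.
-99 ≤ 19 + 22t ≤ 444 gives t ∈ [-5, 19], which is 25 values.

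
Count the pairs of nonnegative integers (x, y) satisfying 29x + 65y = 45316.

gcd(65, 29) = 1  (65 = 2*29 + 7, 29 = 4*7 + 1, 7 = 7*1).
Back-substituting, 29*(9) + 65*(-4) = 1.
Scale by 45316: one solution is (407844, -181264). Reduce x mod 65: (34, 682).
General: x = 34 + 65t, y = 682 - 29t.
x ≥ 0 ⇒ t ≥ 0; y ≥ 0 ⇒ t ≤ 23. So t ∈ [0, 23]: 24 solutions.

24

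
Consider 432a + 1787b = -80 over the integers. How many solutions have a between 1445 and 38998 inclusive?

gcd(1787, 432) = 1.
By Bézout, 432×(848) + 1787×(-205) = 1.
Particular solution: (66, -16).
General solution: a = 66 + 1787t, b = -16 - 432t for integer t.
1445 ≤ 66 + 1787t ≤ 38998 gives t ∈ [1, 21], which is 21 values.

21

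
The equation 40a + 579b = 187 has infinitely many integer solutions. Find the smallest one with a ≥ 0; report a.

106

gcd(579, 40):
  579 = 14×40 + 19
  40 = 2×19 + 2
  19 = 9×2 + 1
  2 = 2×1
so gcd(579, 40) = 1.
1 divides 187, so solutions exist.
Back-substitute for Bézout coefficients:
  1 = 19 - 9×2
  ... = 40×(-275) + 579×(19)
Scale by 187/1 = 187: (a₀, b₀) = (-51425, 3553).
General solution: a = -51425 + 579t, b = 3553 - 40t for integer t.
a ≥ 0: smallest is -51425 mod 579 = 106 (at t = 89), with b = -7.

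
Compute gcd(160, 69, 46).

gcd(160, 69) = 1.
gcd(1, 46) = 1.

1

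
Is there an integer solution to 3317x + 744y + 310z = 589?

yes

gcd(3317, 744):
  3317 = 4*744 + 341
  744 = 2*341 + 62
  341 = 5*62 + 31
  62 = 2*31
so gcd(3317, 744) = 31.
gcd(31, 310) = 31.
31 divides 589, so integer solutions exist.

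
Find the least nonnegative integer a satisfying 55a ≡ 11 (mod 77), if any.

3

gcd(77, 55):
  77 = 1·55 + 22
  55 = 2·22 + 11
  22 = 2·11
so gcd(77, 55) = 11.
11 divides 11, so solutions exist.
Back-substitute for Bézout coefficients:
  11 = 55 - 2·22
  ... = 55·(3) + 77·(-2)
So 55·(3) ≡ 11 (mod 77); multiply by 1: a ≡ 3 (mod 7).
Smallest nonnegative: a = 3 mod 7 = 3.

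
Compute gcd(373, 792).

gcd(792, 373):
  792 = 2*373 + 46
  373 = 8*46 + 5
  46 = 9*5 + 1
  5 = 5*1
so gcd(792, 373) = 1.

1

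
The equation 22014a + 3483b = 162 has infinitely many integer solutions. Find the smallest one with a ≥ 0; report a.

gcd(22014, 3483) = 9.
9 divides 162, so solutions exist.
By Bézout, 22014*(103) + 3483*(-651) = 9.
Scale by 162/9 = 18: (a₀, b₀) = (1854, -11718).
General solution: a = 1854 + 387t, b = -11718 - 2446t for integer t.
a ≥ 0: smallest is 1854 mod 387 = 306 (at t = -4), with b = -1934.

306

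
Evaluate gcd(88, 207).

1

gcd(207, 88) = 1  (207 = 2·88 + 31, 88 = 2·31 + 26, 31 = 1·26 + 5, 26 = 5·5 + 1, 5 = 5·1).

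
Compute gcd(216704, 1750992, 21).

1

gcd(1750992, 216704):
  1750992 = 8·216704 + 17360
  216704 = 12·17360 + 8384
  17360 = 2·8384 + 592
  8384 = 14·592 + 96
  592 = 6·96 + 16
  96 = 6·16
so gcd(1750992, 216704) = 16.
gcd(16, 21) = 1.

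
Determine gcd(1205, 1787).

gcd(1787, 1205):
  1787 = 1·1205 + 582
  1205 = 2·582 + 41
  582 = 14·41 + 8
  41 = 5·8 + 1
  8 = 8·1
so gcd(1787, 1205) = 1.

1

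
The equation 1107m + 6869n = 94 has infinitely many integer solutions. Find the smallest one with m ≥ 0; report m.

5293

gcd(6869, 1107):
  6869 = 6×1107 + 227
  1107 = 4×227 + 199
  227 = 1×199 + 28
  199 = 7×28 + 3
  28 = 9×3 + 1
  3 = 3×1
so gcd(6869, 1107) = 1.
1 divides 94, so solutions exist.
Back-substitute for Bézout coefficients:
  1 = 28 - 9×3
  ... = 1107×(-2209) + 6869×(356)
Scale by 94/1 = 94: (m₀, n₀) = (-207646, 33464).
General solution: m = -207646 + 6869t, n = 33464 - 1107t for integer t.
m ≥ 0: smallest is -207646 mod 6869 = 5293 (at t = 31), with n = -853.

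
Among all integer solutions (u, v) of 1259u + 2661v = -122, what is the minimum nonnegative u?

gcd(2661, 1259):
  2661 = 2*1259 + 143
  1259 = 8*143 + 115
  143 = 1*115 + 28
  115 = 4*28 + 3
  28 = 9*3 + 1
  3 = 3*1
so gcd(2661, 1259) = 1.
1 divides -122, so solutions exist.
Back-substitute for Bézout coefficients:
  1 = 28 - 9*3
  ... = 1259*(-856) + 2661*(405)
Scale by -122/1 = -122: (u₀, v₀) = (104432, -49410).
General solution: u = 104432 + 2661t, v = -49410 - 1259t for integer t.
u ≥ 0: smallest is 104432 mod 2661 = 653 (at t = -39), with v = -309.

653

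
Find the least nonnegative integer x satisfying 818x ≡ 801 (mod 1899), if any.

gcd(1899, 818) = 1.
1 divides 801, so solutions exist.
By Bézout, 818*(917) + 1899*(-395) = 1.
So 818*(917) ≡ 1 (mod 1899); multiply by 801: x ≡ 734517 (mod 1899).
Smallest nonnegative: x = 734517 mod 1899 = 1503.

1503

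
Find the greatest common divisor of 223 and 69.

1

gcd(223, 69):
  223 = 3·69 + 16
  69 = 4·16 + 5
  16 = 3·5 + 1
  5 = 5·1
so gcd(223, 69) = 1.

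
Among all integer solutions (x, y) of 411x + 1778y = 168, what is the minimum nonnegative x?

gcd(1778, 411):
  1778 = 4×411 + 134
  411 = 3×134 + 9
  134 = 14×9 + 8
  9 = 1×8 + 1
  8 = 8×1
so gcd(1778, 411) = 1.
1 divides 168, so solutions exist.
Back-substitute for Bézout coefficients:
  1 = 9 - 1×8
  ... = 411×(199) + 1778×(-46)
Scale by 168/1 = 168: (x₀, y₀) = (33432, -7728).
General solution: x = 33432 + 1778t, y = -7728 - 411t for integer t.
x ≥ 0: smallest is 33432 mod 1778 = 1428 (at t = -18), with y = -330.

1428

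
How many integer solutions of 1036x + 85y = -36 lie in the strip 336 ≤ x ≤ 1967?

gcd(1036, 85):
  1036 = 12*85 + 16
  85 = 5*16 + 5
  16 = 3*5 + 1
  5 = 5*1
so gcd(1036, 85) = 1.
Back-substitute for Bézout coefficients:
  1 = 16 - 3*5
  ... = 1036*(16) + 85*(-195)
Scale by -36: particular solution (-576, 7020); reduce x mod 85: (19, -232).
General solution: x = 19 + 85t, y = -232 - 1036t for integer t.
336 ≤ 19 + 85t ≤ 1967 gives t ∈ [4, 22], which is 19 values.

19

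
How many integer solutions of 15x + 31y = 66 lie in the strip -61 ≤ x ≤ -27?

1

gcd(31, 15) = 1  (31 = 2*15 + 1, 15 = 15*1).
Back-substituting, 15*(-2) + 31*(1) = 1.
Scale by 66: particular solution (-132, 66); reduce x mod 31: (23, -9).
General solution: x = 23 + 31t, y = -9 - 15t for integer t.
-61 ≤ 23 + 31t ≤ -27 gives t ∈ [-2, -2], which is 1 value.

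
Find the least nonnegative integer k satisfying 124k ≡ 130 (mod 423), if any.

349

gcd(423, 124):
  423 = 3×124 + 51
  124 = 2×51 + 22
  51 = 2×22 + 7
  22 = 3×7 + 1
  7 = 7×1
so gcd(423, 124) = 1.
1 divides 130, so solutions exist.
Back-substitute for Bézout coefficients:
  1 = 22 - 3×7
  ... = 124×(58) + 423×(-17)
So 124×(58) ≡ 1 (mod 423); multiply by 130: k ≡ 7540 (mod 423).
Smallest nonnegative: k = 7540 mod 423 = 349.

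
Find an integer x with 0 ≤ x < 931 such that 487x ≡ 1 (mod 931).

gcd(931, 487):
  931 = 1·487 + 444
  487 = 1·444 + 43
  444 = 10·43 + 14
  43 = 3·14 + 1
  14 = 14·1
so gcd(931, 487) = 1.
Back-substitute for Bézout coefficients:
  1 = 43 - 3·14
  ... = 487·(65) + 931·(-34)
So 487·65 ≡ 1 (mod 931), and 65 mod 931 = 65.

65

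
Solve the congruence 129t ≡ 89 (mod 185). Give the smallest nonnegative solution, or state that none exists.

gcd(185, 129):
  185 = 1*129 + 56
  129 = 2*56 + 17
  56 = 3*17 + 5
  17 = 3*5 + 2
  5 = 2*2 + 1
  2 = 2*1
so gcd(185, 129) = 1.
1 divides 89, so solutions exist.
Back-substitute for Bézout coefficients:
  1 = 5 - 2*2
  ... = 129*(-76) + 185*(53)
So 129*(-76) ≡ 1 (mod 185); multiply by 89: t ≡ -6764 (mod 185).
Smallest nonnegative: t = -6764 mod 185 = 81.

81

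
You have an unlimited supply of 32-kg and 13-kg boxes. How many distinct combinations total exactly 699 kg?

Need nonnegative integers with 32j + 13k = 699.
gcd(32, 13) = 1, and 32·(-2) + 13·(5) = 1.
So (j₀, k₀) = (-1398, 3495); general j = -1398 + 13t, k = 3495 - 32t.
j ≥ 0 ⇒ t ≥ 108; k ≥ 0 ⇒ t ≤ 109. That's 2 values of t.

2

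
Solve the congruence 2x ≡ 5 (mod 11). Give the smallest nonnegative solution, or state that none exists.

8

gcd(11, 2):
  11 = 5*2 + 1
  2 = 2*1
so gcd(11, 2) = 1.
1 divides 5, so solutions exist.
Back-substitute for Bézout coefficients:
  1 = 11 - 5*2
  ... = 2*(-5) + 11*(1)
So 2*(-5) ≡ 1 (mod 11); multiply by 5: x ≡ -25 (mod 11).
Smallest nonnegative: x = -25 mod 11 = 8.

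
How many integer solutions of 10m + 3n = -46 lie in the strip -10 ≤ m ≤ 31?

14

gcd(10, 3) = 1.
By Bézout, 10*(1) + 3*(-3) = 1.
Particular solution: (2, -22).
General solution: m = 2 + 3t, n = -22 - 10t for integer t.
-10 ≤ 2 + 3t ≤ 31 gives t ∈ [-4, 9], which is 14 values.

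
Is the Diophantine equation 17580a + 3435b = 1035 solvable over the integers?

yes

gcd(17580, 3435) = 15.
15 divides 1035, so integer solutions exist.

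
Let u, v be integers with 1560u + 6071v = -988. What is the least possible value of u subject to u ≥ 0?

gcd(6071, 1560) = 13.
13 divides -988, so solutions exist.
By Bézout, 1560*(144) + 6071*(-37) = 13.
Scale by -988/13 = -76: (u₀, v₀) = (-10944, 2812).
General solution: u = -10944 + 467t, v = 2812 - 120t for integer t.
u ≥ 0: smallest is -10944 mod 467 = 264 (at t = 24), with v = -68.

264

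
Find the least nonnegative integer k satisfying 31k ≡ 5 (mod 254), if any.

205

gcd(254, 31) = 1.
1 divides 5, so solutions exist.
By Bézout, 31·(41) + 254·(-5) = 1.
So 31·(41) ≡ 1 (mod 254); multiply by 5: k ≡ 205 (mod 254).
Smallest nonnegative: k = 205 mod 254 = 205.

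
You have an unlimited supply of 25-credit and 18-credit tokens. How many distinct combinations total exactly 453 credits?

1

Need nonnegative integers with 25j + 18k = 453.
gcd(25, 18) = 1, and 25·(-5) + 18·(7) = 1.
So (j₀, k₀) = (-2265, 3171); general j = -2265 + 18t, k = 3171 - 25t.
j ≥ 0 ⇒ t ≥ 126; k ≥ 0 ⇒ t ≤ 126. That's 1 value of t.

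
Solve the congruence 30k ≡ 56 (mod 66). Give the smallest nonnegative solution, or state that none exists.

no solution

gcd(66, 30):
  66 = 2*30 + 6
  30 = 5*6
so gcd(66, 30) = 6.
6 does not divide 56, so the congruence has no solution.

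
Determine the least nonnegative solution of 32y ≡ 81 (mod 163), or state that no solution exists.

gcd(163, 32) = 1  (163 = 5·32 + 3, 32 = 10·3 + 2, 3 = 1·2 + 1, 2 = 2·1).
1 divides 81, so solutions exist.
Back-substituting, 32·(-56) + 163·(11) = 1.
So 32·(-56) ≡ 1 (mod 163); multiply by 81: y ≡ -4536 (mod 163).
Smallest nonnegative: y = -4536 mod 163 = 28.

28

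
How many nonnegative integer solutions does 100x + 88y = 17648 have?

gcd(100, 88) = 4  (100 = 1*88 + 12, 88 = 7*12 + 4, 12 = 3*4).
Back-substituting, 100*(-7) + 88*(8) = 4.
Scale by 4412: one solution is (-30884, 35296). Reduce x mod 22: (4, 196).
General: x = 4 + 22t, y = 196 - 25t.
x ≥ 0 ⇒ t ≥ 0; y ≥ 0 ⇒ t ≤ 7. So t ∈ [0, 7]: 8 solutions.

8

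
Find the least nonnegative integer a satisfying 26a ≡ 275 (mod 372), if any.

no solution

gcd(372, 26) = 2.
2 does not divide 275, so the congruence has no solution.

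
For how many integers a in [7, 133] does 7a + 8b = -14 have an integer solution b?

gcd(8, 7):
  8 = 1·7 + 1
  7 = 7·1
so gcd(8, 7) = 1.
Back-substitute for Bézout coefficients:
  1 = 8 - 1·7
  ... = 7·(-1) + 8·(1)
Scale by -14: particular solution (14, -14); reduce a mod 8: (6, -7).
General solution: a = 6 + 8t, b = -7 - 7t for integer t.
7 ≤ 6 + 8t ≤ 133 gives t ∈ [1, 15], which is 15 values.

15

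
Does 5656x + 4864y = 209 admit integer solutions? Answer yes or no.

no

gcd(5656, 4864) = 8  (5656 = 1*4864 + 792, 4864 = 6*792 + 112, 792 = 7*112 + 8, 112 = 14*8).
8 does not divide 209 (remainder 1), so no integer solutions.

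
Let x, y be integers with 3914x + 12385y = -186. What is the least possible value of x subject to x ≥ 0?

gcd(12385, 3914) = 1  (12385 = 3·3914 + 643, 3914 = 6·643 + 56, 643 = 11·56 + 27, 56 = 2·27 + 2, 27 = 13·2 + 1, 2 = 2·1).
1 divides -186, so solutions exist.
Back-substituting, 3914·(-5971) + 12385·(1887) = 1.
Scale by -186/1 = -186: (x₀, y₀) = (1110606, -350982).
General solution: x = 1110606 + 12385t, y = -350982 - 3914t for integer t.
x ≥ 0: smallest is 1110606 mod 12385 = 8341 (at t = -89), with y = -2636.

8341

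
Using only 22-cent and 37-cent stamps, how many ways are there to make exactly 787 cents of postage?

Need nonnegative integers with 22j + 37k = 787.
gcd(22, 37) = 1, and 22·(-5) + 37·(3) = 1.
So (j₀, k₀) = (-3935, 2361); general j = -3935 + 37t, k = 2361 - 22t.
j ≥ 0 ⇒ t ≥ 107; k ≥ 0 ⇒ t ≤ 107. That's 1 value of t.

1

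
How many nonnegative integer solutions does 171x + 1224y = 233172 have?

10

gcd(1224, 171) = 9  (1224 = 7*171 + 27, 171 = 6*27 + 9, 27 = 3*9).
Back-substituting, 171*(43) + 1224*(-6) = 9.
Scale by 25908: one solution is (1114044, -155448). Reduce x mod 136: (68, 181).
General: x = 68 + 136t, y = 181 - 19t.
x ≥ 0 ⇒ t ≥ 0; y ≥ 0 ⇒ t ≤ 9. So t ∈ [0, 9]: 10 solutions.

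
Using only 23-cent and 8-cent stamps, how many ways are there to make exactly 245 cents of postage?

1

Need nonnegative integers with 23j + 8k = 245.
gcd(23, 8) = 1, and 23·(-1) + 8·(3) = 1.
So (j₀, k₀) = (-245, 735); general j = -245 + 8t, k = 735 - 23t.
j ≥ 0 ⇒ t ≥ 31; k ≥ 0 ⇒ t ≤ 31. That's 1 value of t.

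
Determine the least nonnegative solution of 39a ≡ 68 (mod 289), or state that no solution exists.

gcd(289, 39):
  289 = 7×39 + 16
  39 = 2×16 + 7
  16 = 2×7 + 2
  7 = 3×2 + 1
  2 = 2×1
so gcd(289, 39) = 1.
1 divides 68, so solutions exist.
Back-substitute for Bézout coefficients:
  1 = 7 - 3×2
  ... = 39×(126) + 289×(-17)
So 39×(126) ≡ 1 (mod 289); multiply by 68: a ≡ 8568 (mod 289).
Smallest nonnegative: a = 8568 mod 289 = 187.

187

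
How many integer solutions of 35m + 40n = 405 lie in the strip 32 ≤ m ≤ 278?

30

gcd(40, 35) = 5.
By Bézout, 35·(-1) + 40·(1) = 5.
Particular solution: (7, 4).
General solution: m = 7 + 8t, n = 4 - 7t for integer t.
32 ≤ 7 + 8t ≤ 278 gives t ∈ [4, 33], which is 30 values.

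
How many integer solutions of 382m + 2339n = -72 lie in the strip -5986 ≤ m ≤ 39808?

20

gcd(2339, 382) = 1.
By Bézout, 382*(398) + 2339*(-65) = 1.
Particular solution: (1751, -286).
General solution: m = 1751 + 2339t, n = -286 - 382t for integer t.
-5986 ≤ 1751 + 2339t ≤ 39808 gives t ∈ [-3, 16], which is 20 values.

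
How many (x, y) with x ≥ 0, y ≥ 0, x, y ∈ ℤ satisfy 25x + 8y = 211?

gcd(25, 8):
  25 = 3*8 + 1
  8 = 8*1
so gcd(25, 8) = 1.
Back-substitute for Bézout coefficients:
  1 = 25 - 3*8
  ... = 25*(1) + 8*(-3)
Scale by 211: one solution is (211, -633). Reduce x mod 8: (3, 17).
General: x = 3 + 8t, y = 17 - 25t.
x ≥ 0 ⇒ t ≥ 0; y ≥ 0 ⇒ t ≤ 0. So t ∈ [0, 0]: 1 solution.

1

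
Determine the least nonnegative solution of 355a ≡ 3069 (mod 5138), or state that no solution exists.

3873

gcd(5138, 355):
  5138 = 14·355 + 168
  355 = 2·168 + 19
  168 = 8·19 + 16
  19 = 1·16 + 3
  16 = 5·3 + 1
  3 = 3·1
so gcd(5138, 355) = 1.
1 divides 3069, so solutions exist.
Back-substitute for Bézout coefficients:
  1 = 16 - 5·3
  ... = 355·(-1621) + 5138·(112)
So 355·(-1621) ≡ 1 (mod 5138); multiply by 3069: a ≡ -4974849 (mod 5138).
Smallest nonnegative: a = -4974849 mod 5138 = 3873.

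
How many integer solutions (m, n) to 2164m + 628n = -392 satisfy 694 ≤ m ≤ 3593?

18

gcd(2164, 628) = 4.
By Bézout, 2164·(-74) + 628·(255) = 4.
Particular solution: (30, -104).
General solution: m = 30 + 157t, n = -104 - 541t for integer t.
694 ≤ 30 + 157t ≤ 3593 gives t ∈ [5, 22], which is 18 values.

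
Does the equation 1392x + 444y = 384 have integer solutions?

yes

gcd(1392, 444) = 12  (1392 = 3*444 + 60, 444 = 7*60 + 24, 60 = 2*24 + 12, 24 = 2*12).
12 divides 384, so integer solutions exist.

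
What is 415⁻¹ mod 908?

gcd(908, 415):
  908 = 2*415 + 78
  415 = 5*78 + 25
  78 = 3*25 + 3
  25 = 8*3 + 1
  3 = 3*1
so gcd(908, 415) = 1.
Back-substitute for Bézout coefficients:
  1 = 25 - 8*3
  ... = 415*(291) + 908*(-133)
So 415*291 ≡ 1 (mod 908), and 291 mod 908 = 291.

291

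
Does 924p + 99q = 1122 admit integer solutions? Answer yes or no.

yes

gcd(924, 99) = 33.
33 divides 1122, so integer solutions exist.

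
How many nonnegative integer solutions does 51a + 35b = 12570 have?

7

gcd(51, 35) = 1  (51 = 1*35 + 16, 35 = 2*16 + 3, 16 = 5*3 + 1, 3 = 3*1).
Back-substituting, 51*(11) + 35*(-16) = 1.
Scale by 12570: one solution is (138270, -201120). Reduce a mod 35: (20, 330).
General: a = 20 + 35t, b = 330 - 51t.
a ≥ 0 ⇒ t ≥ 0; b ≥ 0 ⇒ t ≤ 6. So t ∈ [0, 6]: 7 solutions.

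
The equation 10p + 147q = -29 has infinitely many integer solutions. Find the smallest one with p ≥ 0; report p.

gcd(147, 10) = 1.
1 divides -29, so solutions exist.
By Bézout, 10×(-44) + 147×(3) = 1.
Scale by -29/1 = -29: (p₀, q₀) = (1276, -87).
General solution: p = 1276 + 147t, q = -87 - 10t for integer t.
p ≥ 0: smallest is 1276 mod 147 = 100 (at t = -8), with q = -7.

100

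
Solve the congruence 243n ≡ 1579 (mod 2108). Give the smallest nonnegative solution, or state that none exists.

gcd(2108, 243) = 1  (2108 = 8×243 + 164, 243 = 1×164 + 79, 164 = 2×79 + 6, 79 = 13×6 + 1, 6 = 6×1).
1 divides 1579, so solutions exist.
Back-substituting, 243×(347) + 2108×(-40) = 1.
So 243×(347) ≡ 1 (mod 2108); multiply by 1579: n ≡ 547913 (mod 2108).
Smallest nonnegative: n = 547913 mod 2108 = 1941.

1941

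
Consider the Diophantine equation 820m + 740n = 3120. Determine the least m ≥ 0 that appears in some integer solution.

2

gcd(820, 740):
  820 = 1×740 + 80
  740 = 9×80 + 20
  80 = 4×20
so gcd(820, 740) = 20.
20 divides 3120, so solutions exist.
Back-substitute for Bézout coefficients:
  20 = 740 - 9×80
  ... = 820×(-9) + 740×(10)
Scale by 3120/20 = 156: (m₀, n₀) = (-1404, 1560).
General solution: m = -1404 + 37t, n = 1560 - 41t for integer t.
m ≥ 0: smallest is -1404 mod 37 = 2 (at t = 38), with n = 2.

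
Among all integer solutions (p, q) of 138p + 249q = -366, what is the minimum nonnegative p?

19

gcd(249, 138):
  249 = 1·138 + 111
  138 = 1·111 + 27
  111 = 4·27 + 3
  27 = 9·3
so gcd(249, 138) = 3.
3 divides -366, so solutions exist.
Back-substitute for Bézout coefficients:
  3 = 111 - 4·27
  ... = 138·(-9) + 249·(5)
Scale by -366/3 = -122: (p₀, q₀) = (1098, -610).
General solution: p = 1098 + 83t, q = -610 - 46t for integer t.
p ≥ 0: smallest is 1098 mod 83 = 19 (at t = -13), with q = -12.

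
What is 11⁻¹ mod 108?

59

gcd(108, 11) = 1  (108 = 9*11 + 9, 11 = 1*9 + 2, 9 = 4*2 + 1, 2 = 2*1).
Back-substituting, 11*(-49) + 108*(5) = 1.
So 11*-49 ≡ 1 (mod 108), and -49 mod 108 = 59.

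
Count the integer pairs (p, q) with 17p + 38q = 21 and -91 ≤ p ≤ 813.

24

gcd(38, 17):
  38 = 2*17 + 4
  17 = 4*4 + 1
  4 = 4*1
so gcd(38, 17) = 1.
Back-substitute for Bézout coefficients:
  1 = 17 - 4*4
  ... = 17*(9) + 38*(-4)
Scale by 21: particular solution (189, -84); reduce p mod 38: (37, -16).
General solution: p = 37 + 38t, q = -16 - 17t for integer t.
-91 ≤ 37 + 38t ≤ 813 gives t ∈ [-3, 20], which is 24 values.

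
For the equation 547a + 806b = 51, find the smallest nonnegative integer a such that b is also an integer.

gcd(806, 547) = 1  (806 = 1×547 + 259, 547 = 2×259 + 29, 259 = 8×29 + 27, 29 = 1×27 + 2, 27 = 13×2 + 1, 2 = 2×1).
1 divides 51, so solutions exist.
Back-substituting, 547×(-389) + 806×(264) = 1.
Scale by 51/1 = 51: (a₀, b₀) = (-19839, 13464).
General solution: a = -19839 + 806t, b = 13464 - 547t for integer t.
a ≥ 0: smallest is -19839 mod 806 = 311 (at t = 25), with b = -211.

311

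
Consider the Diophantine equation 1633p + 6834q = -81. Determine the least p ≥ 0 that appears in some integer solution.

gcd(6834, 1633):
  6834 = 4*1633 + 302
  1633 = 5*302 + 123
  302 = 2*123 + 56
  123 = 2*56 + 11
  56 = 5*11 + 1
  11 = 11*1
so gcd(6834, 1633) = 1.
1 divides -81, so solutions exist.
Back-substitute for Bézout coefficients:
  1 = 56 - 5*11
  ... = 1633*(-611) + 6834*(146)
Scale by -81/1 = -81: (p₀, q₀) = (49491, -11826).
General solution: p = 49491 + 6834t, q = -11826 - 1633t for integer t.
p ≥ 0: smallest is 49491 mod 6834 = 1653 (at t = -7), with q = -395.

1653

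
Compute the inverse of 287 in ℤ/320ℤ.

223

gcd(320, 287) = 1  (320 = 1*287 + 33, 287 = 8*33 + 23, 33 = 1*23 + 10, 23 = 2*10 + 3, 10 = 3*3 + 1, 3 = 3*1).
Back-substituting, 287*(-97) + 320*(87) = 1.
So 287*-97 ≡ 1 (mod 320), and -97 mod 320 = 223.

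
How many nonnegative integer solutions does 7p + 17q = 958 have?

gcd(17, 7) = 1  (17 = 2·7 + 3, 7 = 2·3 + 1, 3 = 3·1).
Back-substituting, 7·(5) + 17·(-2) = 1.
Scale by 958: one solution is (4790, -1916). Reduce p mod 17: (13, 51).
General: p = 13 + 17t, q = 51 - 7t.
p ≥ 0 ⇒ t ≥ 0; q ≥ 0 ⇒ t ≤ 7. So t ∈ [0, 7]: 8 solutions.

8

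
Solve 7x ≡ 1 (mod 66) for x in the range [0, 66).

gcd(66, 7) = 1  (66 = 9·7 + 3, 7 = 2·3 + 1, 3 = 3·1).
Back-substituting, 7·(19) + 66·(-2) = 1.
So 7·19 ≡ 1 (mod 66), and 19 mod 66 = 19.

19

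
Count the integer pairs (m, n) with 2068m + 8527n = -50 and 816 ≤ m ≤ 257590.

30

gcd(8527, 2068):
  8527 = 4×2068 + 255
  2068 = 8×255 + 28
  255 = 9×28 + 3
  28 = 9×3 + 1
  3 = 3×1
so gcd(8527, 2068) = 1.
Back-substitute for Bézout coefficients:
  1 = 28 - 9×3
  ... = 2068×(2742) + 8527×(-665)
Scale by -50: particular solution (-137100, 33250); reduce m mod 8527: (7859, -1906).
General solution: m = 7859 + 8527t, n = -1906 - 2068t for integer t.
816 ≤ 7859 + 8527t ≤ 257590 gives t ∈ [0, 29], which is 30 values.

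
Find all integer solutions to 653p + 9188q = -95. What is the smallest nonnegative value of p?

3025

gcd(9188, 653) = 1.
1 divides -95, so solutions exist.
By Bézout, 653×(-999) + 9188×(71) = 1.
Scale by -95/1 = -95: (p₀, q₀) = (94905, -6745).
General solution: p = 94905 + 9188t, q = -6745 - 653t for integer t.
p ≥ 0: smallest is 94905 mod 9188 = 3025 (at t = -10), with q = -215.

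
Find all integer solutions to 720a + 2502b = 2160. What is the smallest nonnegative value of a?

3

gcd(2502, 720):
  2502 = 3*720 + 342
  720 = 2*342 + 36
  342 = 9*36 + 18
  36 = 2*18
so gcd(2502, 720) = 18.
18 divides 2160, so solutions exist.
Back-substitute for Bézout coefficients:
  18 = 342 - 9*36
  ... = 720*(-66) + 2502*(19)
Scale by 2160/18 = 120: (a₀, b₀) = (-7920, 2280).
General solution: a = -7920 + 139t, b = 2280 - 40t for integer t.
a ≥ 0: smallest is -7920 mod 139 = 3 (at t = 57), with b = 0.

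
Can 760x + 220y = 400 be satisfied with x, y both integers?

yes

gcd(760, 220) = 20.
20 divides 400, so integer solutions exist.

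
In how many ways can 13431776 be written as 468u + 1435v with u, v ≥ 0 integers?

gcd(1435, 468) = 1  (1435 = 3*468 + 31, 468 = 15*31 + 3, 31 = 10*3 + 1, 3 = 3*1).
Back-substituting, 468*(-463) + 1435*(151) = 1.
Scale by 13431776: one solution is (-6218912288, 2028198176). Reduce u mod 1435: (307, 9260).
General: u = 307 + 1435t, v = 9260 - 468t.
u ≥ 0 ⇒ t ≥ 0; v ≥ 0 ⇒ t ≤ 19. So t ∈ [0, 19]: 20 solutions.

20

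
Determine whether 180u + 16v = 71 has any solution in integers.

gcd(180, 16) = 4.
4 does not divide 71 (remainder 3), so no integer solutions.

no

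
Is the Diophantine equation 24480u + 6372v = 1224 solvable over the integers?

yes

gcd(24480, 6372) = 36  (24480 = 3·6372 + 5364, 6372 = 1·5364 + 1008, 5364 = 5·1008 + 324, 1008 = 3·324 + 36, 324 = 9·36).
36 divides 1224, so integer solutions exist.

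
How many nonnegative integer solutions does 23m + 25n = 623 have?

2

gcd(25, 23) = 1.
By Bézout, 23×(12) + 25×(-11) = 1.
One solution: (1, 24).
General: m = 1 + 25t, n = 24 - 23t.
m ≥ 0 ⇒ t ≥ 0; n ≥ 0 ⇒ t ≤ 1. So t ∈ [0, 1]: 2 solutions.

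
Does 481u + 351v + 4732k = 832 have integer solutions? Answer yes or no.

gcd(481, 351) = 13  (481 = 1×351 + 130, 351 = 2×130 + 91, 130 = 1×91 + 39, 91 = 2×39 + 13, 39 = 3×13).
gcd(13, 4732) = 13.
13 divides 832, so integer solutions exist.

yes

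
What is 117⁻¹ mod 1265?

gcd(1265, 117) = 1.
By Bézout, 117×(173) + 1265×(-16) = 1.
So 117×173 ≡ 1 (mod 1265), and 173 mod 1265 = 173.

173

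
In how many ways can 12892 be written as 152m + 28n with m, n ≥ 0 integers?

gcd(152, 28):
  152 = 5×28 + 12
  28 = 2×12 + 4
  12 = 3×4
so gcd(152, 28) = 4.
Back-substitute for Bézout coefficients:
  4 = 28 - 2×12
  ... = 152×(-2) + 28×(11)
Scale by 3223: one solution is (-6446, 35453). Reduce m mod 7: (1, 455).
General: m = 1 + 7t, n = 455 - 38t.
m ≥ 0 ⇒ t ≥ 0; n ≥ 0 ⇒ t ≤ 11. So t ∈ [0, 11]: 12 solutions.

12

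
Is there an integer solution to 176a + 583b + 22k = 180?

no

gcd(583, 176) = 11  (583 = 3×176 + 55, 176 = 3×55 + 11, 55 = 5×11).
gcd(11, 22) = 11.
11 does not divide 180 (remainder 4), so no integer solutions.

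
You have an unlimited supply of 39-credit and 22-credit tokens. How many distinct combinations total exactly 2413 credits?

Need nonnegative integers with 39j + 22k = 2413.
gcd(39, 22) = 1, and 39·(-9) + 22·(16) = 1.
So (j₀, k₀) = (-21717, 38608); general j = -21717 + 22t, k = 38608 - 39t.
j ≥ 0 ⇒ t ≥ 988; k ≥ 0 ⇒ t ≤ 989. That's 2 values of t.

2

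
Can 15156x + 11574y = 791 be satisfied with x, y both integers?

no

gcd(15156, 11574):
  15156 = 1·11574 + 3582
  11574 = 3·3582 + 828
  3582 = 4·828 + 270
  828 = 3·270 + 18
  270 = 15·18
so gcd(15156, 11574) = 18.
18 does not divide 791 (remainder 17), so no integer solutions.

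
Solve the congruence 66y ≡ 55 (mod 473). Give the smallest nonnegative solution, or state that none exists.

gcd(473, 66):
  473 = 7×66 + 11
  66 = 6×11
so gcd(473, 66) = 11.
11 divides 55, so solutions exist.
Back-substitute for Bézout coefficients:
  11 = 473 - 7×66
  ... = 66×(-7) + 473×(1)
So 66×(-7) ≡ 11 (mod 473); multiply by 5: y ≡ -35 (mod 43).
Smallest nonnegative: y = -35 mod 43 = 8.

8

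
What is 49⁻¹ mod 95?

gcd(95, 49) = 1.
By Bézout, 49×(-31) + 95×(16) = 1.
So 49×-31 ≡ 1 (mod 95), and -31 mod 95 = 64.

64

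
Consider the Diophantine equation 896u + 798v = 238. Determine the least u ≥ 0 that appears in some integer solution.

gcd(896, 798):
  896 = 1×798 + 98
  798 = 8×98 + 14
  98 = 7×14
so gcd(896, 798) = 14.
14 divides 238, so solutions exist.
Back-substitute for Bézout coefficients:
  14 = 798 - 8×98
  ... = 896×(-8) + 798×(9)
Scale by 238/14 = 17: (u₀, v₀) = (-136, 153).
General solution: u = -136 + 57t, v = 153 - 64t for integer t.
u ≥ 0: smallest is -136 mod 57 = 35 (at t = 3), with v = -39.

35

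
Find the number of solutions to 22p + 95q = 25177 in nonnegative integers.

gcd(95, 22) = 1.
By Bézout, 22·(13) + 95·(-3) = 1.
One solution: (26, 259).
General: p = 26 + 95t, q = 259 - 22t.
p ≥ 0 ⇒ t ≥ 0; q ≥ 0 ⇒ t ≤ 11. So t ∈ [0, 11]: 12 solutions.

12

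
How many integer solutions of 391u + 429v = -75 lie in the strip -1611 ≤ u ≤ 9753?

26

gcd(429, 391):
  429 = 1*391 + 38
  391 = 10*38 + 11
  38 = 3*11 + 5
  11 = 2*5 + 1
  5 = 5*1
so gcd(429, 391) = 1.
Back-substitute for Bézout coefficients:
  1 = 11 - 2*5
  ... = 391*(79) + 429*(-72)
Scale by -75: particular solution (-5925, 5400); reduce u mod 429: (81, -74).
General solution: u = 81 + 429t, v = -74 - 391t for integer t.
-1611 ≤ 81 + 429t ≤ 9753 gives t ∈ [-3, 22], which is 26 values.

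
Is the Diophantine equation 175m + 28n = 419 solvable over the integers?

no

gcd(175, 28):
  175 = 6*28 + 7
  28 = 4*7
so gcd(175, 28) = 7.
7 does not divide 419 (remainder 6), so no integer solutions.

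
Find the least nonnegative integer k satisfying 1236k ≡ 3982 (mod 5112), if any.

no solution

gcd(5112, 1236):
  5112 = 4×1236 + 168
  1236 = 7×168 + 60
  168 = 2×60 + 48
  60 = 1×48 + 12
  48 = 4×12
so gcd(5112, 1236) = 12.
12 does not divide 3982, so the congruence has no solution.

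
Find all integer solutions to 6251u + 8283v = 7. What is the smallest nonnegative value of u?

gcd(8283, 6251) = 1.
1 divides 7, so solutions exist.
By Bézout, 6251·(-3901) + 8283·(2944) = 1.
Scale by 7/1 = 7: (u₀, v₀) = (-27307, 20608).
General solution: u = -27307 + 8283t, v = 20608 - 6251t for integer t.
u ≥ 0: smallest is -27307 mod 8283 = 5825 (at t = 4), with v = -4396.

5825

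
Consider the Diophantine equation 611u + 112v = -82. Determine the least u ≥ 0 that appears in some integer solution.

106

gcd(611, 112):
  611 = 5×112 + 51
  112 = 2×51 + 10
  51 = 5×10 + 1
  10 = 10×1
so gcd(611, 112) = 1.
1 divides -82, so solutions exist.
Back-substitute for Bézout coefficients:
  1 = 51 - 5×10
  ... = 611×(11) + 112×(-60)
Scale by -82/1 = -82: (u₀, v₀) = (-902, 4920).
General solution: u = -902 + 112t, v = 4920 - 611t for integer t.
u ≥ 0: smallest is -902 mod 112 = 106 (at t = 9), with v = -579.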